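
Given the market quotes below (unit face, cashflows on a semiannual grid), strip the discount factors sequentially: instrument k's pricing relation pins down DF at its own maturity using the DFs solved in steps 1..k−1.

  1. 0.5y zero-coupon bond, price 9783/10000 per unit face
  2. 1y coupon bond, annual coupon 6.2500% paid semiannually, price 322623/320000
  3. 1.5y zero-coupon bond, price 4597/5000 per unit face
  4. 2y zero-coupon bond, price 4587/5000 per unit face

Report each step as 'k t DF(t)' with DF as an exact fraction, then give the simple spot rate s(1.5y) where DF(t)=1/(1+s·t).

step 1 [0.5y] zero: DF = P = 9783/10000 ≈ 0.978300
step 2 [1y] bond c/2=1/32: DF=(322623/320000 − 1/32·(0.978300))/(1+1/32) = 237/250 ≈ 0.948000
step 3 [1.5y] zero: DF = P = 4597/5000 ≈ 0.919400
step 4 [2y] zero: DF = P = 4587/5000 ≈ 0.917400

1 1/2 9783/10000
2 1 237/250
3 3/2 4597/5000
4 2 4587/5000
s(1.5y) = (1/(4597/5000) − 1)/(3/2) = 806/13791 ≈ 5.8444%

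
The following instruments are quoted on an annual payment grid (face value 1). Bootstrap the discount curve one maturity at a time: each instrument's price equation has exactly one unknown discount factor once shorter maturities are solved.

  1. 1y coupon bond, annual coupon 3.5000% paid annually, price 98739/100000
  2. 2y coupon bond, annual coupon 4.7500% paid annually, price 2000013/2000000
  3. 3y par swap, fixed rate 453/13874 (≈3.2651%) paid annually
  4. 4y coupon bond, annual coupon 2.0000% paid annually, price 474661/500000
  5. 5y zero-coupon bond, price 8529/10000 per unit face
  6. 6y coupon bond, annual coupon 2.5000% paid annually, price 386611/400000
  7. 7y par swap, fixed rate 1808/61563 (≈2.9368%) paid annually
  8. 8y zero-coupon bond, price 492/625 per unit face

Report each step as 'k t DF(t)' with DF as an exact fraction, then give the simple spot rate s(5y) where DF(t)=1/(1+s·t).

1 1 477/500
2 2 4557/5000
3 3 4547/5000
4 4 8763/10000
5 5 8529/10000
6 6 8331/10000
7 7 512/625
8 8 492/625
s(5y) = (1/(8529/10000) − 1)/(5) = 1471/42645 ≈ 3.4494%

step 1 [1y] bond c/1=7/200: DF=(98739/100000 − 7/200·(0))/(1+7/200) = 477/500 ≈ 0.954000
step 2 [2y] bond c/1=19/400: DF=(2000013/2000000 − 19/400·(0.954000))/(1+19/400) = 4557/5000 ≈ 0.911400
step 3 [3y] swap r/1=453/13874: DF=(1 − 453/13874·(0.954000+0.911400))/(1+453/13874) = 4547/5000 ≈ 0.909400
step 4 [4y] bond c/1=1/50: DF=(474661/500000 − 1/50·(0.954000+0.911400+0.909400))/(1+1/50) = 8763/10000 ≈ 0.876300
step 5 [5y] zero: DF = P = 8529/10000 ≈ 0.852900
step 6 [6y] bond c/1=1/40: DF=(386611/400000 − 1/40·(0.954000+0.911400+0.909400+0.876300+0.852900))/(1+1/40) = 8331/10000 ≈ 0.833100
step 7 [7y] swap r/1=1808/61563: DF=(1 − 1808/61563·(0.954000+0.911400+0.909400+0.876300+0.852900+0.833100))/(1+1808/61563) = 512/625 ≈ 0.819200
step 8 [8y] zero: DF = P = 492/625 ≈ 0.787200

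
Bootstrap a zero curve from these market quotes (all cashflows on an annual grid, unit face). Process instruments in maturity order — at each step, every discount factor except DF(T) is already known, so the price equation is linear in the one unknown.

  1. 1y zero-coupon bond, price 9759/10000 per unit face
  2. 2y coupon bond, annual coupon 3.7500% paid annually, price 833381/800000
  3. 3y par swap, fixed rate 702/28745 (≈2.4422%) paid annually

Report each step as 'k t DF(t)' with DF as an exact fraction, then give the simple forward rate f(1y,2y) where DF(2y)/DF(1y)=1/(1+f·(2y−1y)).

1 1 9759/10000
2 2 1211/1250
3 3 4649/5000
f(1y,2y) = ((9759/10000)/(1211/1250) − 1)/(1) = 71/9688 ≈ 0.7329%

step 1 [1y] zero: DF = P = 9759/10000 ≈ 0.975900
step 2 [2y] bond c/1=3/80: DF=(833381/800000 − 3/80·(0.975900))/(1+3/80) = 1211/1250 ≈ 0.968800
step 3 [3y] swap r/1=702/28745: DF=(1 − 702/28745·(0.975900+0.968800))/(1+702/28745) = 4649/5000 ≈ 0.929800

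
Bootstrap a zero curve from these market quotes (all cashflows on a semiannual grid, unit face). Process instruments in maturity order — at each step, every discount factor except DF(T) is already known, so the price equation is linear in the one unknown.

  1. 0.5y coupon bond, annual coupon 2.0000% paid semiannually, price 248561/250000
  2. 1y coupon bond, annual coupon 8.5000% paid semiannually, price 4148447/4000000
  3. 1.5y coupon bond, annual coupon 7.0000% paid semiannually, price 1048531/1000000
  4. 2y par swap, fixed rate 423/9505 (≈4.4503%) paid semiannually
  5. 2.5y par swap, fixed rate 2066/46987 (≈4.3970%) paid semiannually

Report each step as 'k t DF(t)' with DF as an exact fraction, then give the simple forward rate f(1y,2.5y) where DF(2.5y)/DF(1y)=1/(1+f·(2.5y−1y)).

step 1 [0.5y] bond c/2=1/100: DF=(248561/250000 − 1/100·(0))/(1+1/100) = 2461/2500 ≈ 0.984400
step 2 [1y] bond c/2=17/400: DF=(4148447/4000000 − 17/400·(0.984400))/(1+17/400) = 9547/10000 ≈ 0.954700
step 3 [1.5y] bond c/2=7/200: DF=(1048531/1000000 − 7/200·(0.984400+0.954700))/(1+7/200) = 379/400 ≈ 0.947500
step 4 [2y] swap r/2=423/19010: DF=(1 − 423/19010·(0.984400+0.954700+0.947500))/(1+423/19010) = 4577/5000 ≈ 0.915400
step 5 [2.5y] swap r/2=1033/46987: DF=(1 − 1033/46987·(0.984400+0.954700+0.947500+0.915400))/(1+1033/46987) = 8967/10000 ≈ 0.896700

1 1/2 2461/2500
2 1 9547/10000
3 3/2 379/400
4 2 4577/5000
5 5/2 8967/10000
f(1y,2.5y) = ((9547/10000)/(8967/10000) − 1)/(3/2) = 1160/26901 ≈ 4.3121%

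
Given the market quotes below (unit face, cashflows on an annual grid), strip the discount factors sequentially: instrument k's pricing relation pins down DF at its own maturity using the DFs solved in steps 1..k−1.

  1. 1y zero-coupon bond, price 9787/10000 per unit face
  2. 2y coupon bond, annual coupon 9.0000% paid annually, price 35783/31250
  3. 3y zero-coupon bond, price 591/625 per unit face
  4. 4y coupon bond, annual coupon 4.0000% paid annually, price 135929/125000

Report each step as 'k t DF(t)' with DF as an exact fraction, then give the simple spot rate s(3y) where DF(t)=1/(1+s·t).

step 1 [1y] zero: DF = P = 9787/10000 ≈ 0.978700
step 2 [2y] bond c/1=9/100: DF=(35783/31250 − 9/100·(0.978700))/(1+9/100) = 9697/10000 ≈ 0.969700
step 3 [3y] zero: DF = P = 591/625 ≈ 0.945600
step 4 [4y] bond c/1=1/25: DF=(135929/125000 − 1/25·(0.978700+0.969700+0.945600))/(1+1/25) = 9343/10000 ≈ 0.934300

1 1 9787/10000
2 2 9697/10000
3 3 591/625
4 4 9343/10000
s(3y) = (1/(591/625) − 1)/(3) = 34/1773 ≈ 1.9177%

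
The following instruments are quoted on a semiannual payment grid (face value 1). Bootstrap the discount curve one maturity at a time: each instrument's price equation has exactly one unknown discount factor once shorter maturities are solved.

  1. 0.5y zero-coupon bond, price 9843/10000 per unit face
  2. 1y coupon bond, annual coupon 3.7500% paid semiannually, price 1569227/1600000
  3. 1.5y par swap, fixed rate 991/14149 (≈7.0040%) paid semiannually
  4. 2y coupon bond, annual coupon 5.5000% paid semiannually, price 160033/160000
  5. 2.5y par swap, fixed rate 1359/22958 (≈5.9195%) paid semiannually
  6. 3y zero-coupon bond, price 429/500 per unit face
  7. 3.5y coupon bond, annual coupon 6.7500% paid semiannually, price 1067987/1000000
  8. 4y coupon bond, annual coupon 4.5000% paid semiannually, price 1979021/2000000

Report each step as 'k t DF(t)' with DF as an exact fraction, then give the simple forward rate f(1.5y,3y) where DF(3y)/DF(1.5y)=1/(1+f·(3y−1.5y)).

1 1/2 9843/10000
2 1 4723/5000
3 3/2 9009/10000
4 2 8977/10000
5 5/2 8641/10000
6 3 429/500
7 7/2 1069/1250
8 4 829/1000
f(1.5y,3y) = ((9009/10000)/(429/500) − 1)/(3/2) = 1/30 ≈ 3.3333%

step 1 [0.5y] zero: DF = P = 9843/10000 ≈ 0.984300
step 2 [1y] bond c/2=3/160: DF=(1569227/1600000 − 3/160·(0.984300))/(1+3/160) = 4723/5000 ≈ 0.944600
step 3 [1.5y] swap r/2=991/28298: DF=(1 − 991/28298·(0.984300+0.944600))/(1+991/28298) = 9009/10000 ≈ 0.900900
step 4 [2y] bond c/2=11/400: DF=(160033/160000 − 11/400·(0.984300+0.944600+0.900900))/(1+11/400) = 8977/10000 ≈ 0.897700
step 5 [2.5y] swap r/2=1359/45916: DF=(1 − 1359/45916·(0.984300+0.944600+0.900900+0.897700))/(1+1359/45916) = 8641/10000 ≈ 0.864100
step 6 [3y] zero: DF = P = 429/500 ≈ 0.858000
step 7 [3.5y] bond c/2=27/800: DF=(1067987/1000000 − 27/800·(0.984300+0.944600+0.900900+0.897700+0.864100+0.858000))/(1+27/800) = 1069/1250 ≈ 0.855200
step 8 [4y] bond c/2=9/400: DF=(1979021/2000000 − 9/400·(0.984300+0.944600+0.900900+0.897700+0.864100+0.858000+0.855200))/(1+9/400) = 829/1000 ≈ 0.829000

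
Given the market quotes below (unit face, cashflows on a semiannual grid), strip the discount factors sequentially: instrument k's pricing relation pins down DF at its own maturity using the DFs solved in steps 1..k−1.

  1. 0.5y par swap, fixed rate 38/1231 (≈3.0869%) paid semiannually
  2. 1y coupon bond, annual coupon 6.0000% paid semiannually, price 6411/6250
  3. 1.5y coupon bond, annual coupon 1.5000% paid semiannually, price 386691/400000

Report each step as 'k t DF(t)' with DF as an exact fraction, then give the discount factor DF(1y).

1 1/2 1231/1250
2 1 1209/1250
3 3/2 189/200
DF(1y) = 1209/1250 ≈ 0.967200

step 1 [0.5y] swap r/2=19/1231: DF=(1 − 19/1231·(0))/(1+19/1231) = 1231/1250 ≈ 0.984800
step 2 [1y] bond c/2=3/100: DF=(6411/6250 − 3/100·(0.984800))/(1+3/100) = 1209/1250 ≈ 0.967200
step 3 [1.5y] bond c/2=3/400: DF=(386691/400000 − 3/400·(0.984800+0.967200))/(1+3/400) = 189/200 ≈ 0.945000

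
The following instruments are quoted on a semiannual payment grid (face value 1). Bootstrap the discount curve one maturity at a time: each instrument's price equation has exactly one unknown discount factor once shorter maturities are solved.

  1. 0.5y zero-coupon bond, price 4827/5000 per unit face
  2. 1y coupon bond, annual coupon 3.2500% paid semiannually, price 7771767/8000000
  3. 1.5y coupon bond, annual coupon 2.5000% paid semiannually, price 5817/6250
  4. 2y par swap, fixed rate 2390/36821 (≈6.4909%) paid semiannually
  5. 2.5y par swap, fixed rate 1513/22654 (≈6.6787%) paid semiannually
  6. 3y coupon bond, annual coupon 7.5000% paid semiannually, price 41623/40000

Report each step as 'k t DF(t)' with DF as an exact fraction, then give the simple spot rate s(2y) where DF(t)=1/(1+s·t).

step 1 [0.5y] zero: DF = P = 4827/5000 ≈ 0.965400
step 2 [1y] bond c/2=13/800: DF=(7771767/8000000 − 13/800·(0.965400))/(1+13/800) = 1881/2000 ≈ 0.940500
step 3 [1.5y] bond c/2=1/80: DF=(5817/6250 − 1/80·(0.965400+0.940500))/(1+1/80) = 8957/10000 ≈ 0.895700
step 4 [2y] swap r/2=1195/36821: DF=(1 − 1195/36821·(0.965400+0.940500+0.895700))/(1+1195/36821) = 1761/2000 ≈ 0.880500
step 5 [2.5y] swap r/2=1513/45308: DF=(1 − 1513/45308·(0.965400+0.940500+0.895700+0.880500))/(1+1513/45308) = 8487/10000 ≈ 0.848700
step 6 [3y] bond c/2=3/80: DF=(41623/40000 − 3/80·(0.965400+0.940500+0.895700+0.880500+0.848700))/(1+3/80) = 1049/1250 ≈ 0.839200

1 1/2 4827/5000
2 1 1881/2000
3 3/2 8957/10000
4 2 1761/2000
5 5/2 8487/10000
6 3 1049/1250
s(2y) = (1/(1761/2000) − 1)/(2) = 239/3522 ≈ 6.7859%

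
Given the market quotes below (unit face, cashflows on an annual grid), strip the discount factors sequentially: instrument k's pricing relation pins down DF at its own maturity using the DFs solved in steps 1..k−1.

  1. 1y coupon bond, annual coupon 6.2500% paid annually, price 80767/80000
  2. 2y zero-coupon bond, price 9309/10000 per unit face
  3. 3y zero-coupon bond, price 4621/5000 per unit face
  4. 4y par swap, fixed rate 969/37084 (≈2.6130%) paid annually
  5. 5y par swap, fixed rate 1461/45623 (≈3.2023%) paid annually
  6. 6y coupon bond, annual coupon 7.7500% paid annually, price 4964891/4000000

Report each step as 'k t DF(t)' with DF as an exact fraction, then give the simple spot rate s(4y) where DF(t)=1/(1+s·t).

1 1 4751/5000
2 2 9309/10000
3 3 4621/5000
4 4 9031/10000
5 5 8539/10000
6 6 4119/5000
s(4y) = (1/(9031/10000) − 1)/(4) = 969/36124 ≈ 2.6824%

step 1 [1y] bond c/1=1/16: DF=(80767/80000 − 1/16·(0))/(1+1/16) = 4751/5000 ≈ 0.950200
step 2 [2y] zero: DF = P = 9309/10000 ≈ 0.930900
step 3 [3y] zero: DF = P = 4621/5000 ≈ 0.924200
step 4 [4y] swap r/1=969/37084: DF=(1 − 969/37084·(0.950200+0.930900+0.924200))/(1+969/37084) = 9031/10000 ≈ 0.903100
step 5 [5y] swap r/1=1461/45623: DF=(1 − 1461/45623·(0.950200+0.930900+0.924200+0.903100))/(1+1461/45623) = 8539/10000 ≈ 0.853900
step 6 [6y] bond c/1=31/400: DF=(4964891/4000000 − 31/400·(0.950200+0.930900+0.924200+0.903100+0.853900))/(1+31/400) = 4119/5000 ≈ 0.823800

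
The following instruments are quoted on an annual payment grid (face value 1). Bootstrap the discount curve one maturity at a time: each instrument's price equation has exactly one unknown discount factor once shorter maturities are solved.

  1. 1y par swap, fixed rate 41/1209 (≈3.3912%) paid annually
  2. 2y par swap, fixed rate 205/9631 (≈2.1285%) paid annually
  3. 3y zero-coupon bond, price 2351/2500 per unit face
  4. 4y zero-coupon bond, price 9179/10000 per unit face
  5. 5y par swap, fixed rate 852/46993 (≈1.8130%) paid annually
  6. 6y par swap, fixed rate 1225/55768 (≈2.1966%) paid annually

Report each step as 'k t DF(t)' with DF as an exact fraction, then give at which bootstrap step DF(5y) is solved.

1 1 1209/1250
2 2 959/1000
3 3 2351/2500
4 4 9179/10000
5 5 2287/2500
6 6 351/400
DF(5y) is solved at step 5

step 1 [1y] swap r/1=41/1209: DF=(1 − 41/1209·(0))/(1+41/1209) = 1209/1250 ≈ 0.967200
step 2 [2y] swap r/1=205/9631: DF=(1 − 205/9631·(0.967200))/(1+205/9631) = 959/1000 ≈ 0.959000
step 3 [3y] zero: DF = P = 2351/2500 ≈ 0.940400
step 4 [4y] zero: DF = P = 9179/10000 ≈ 0.917900
step 5 [5y] swap r/1=852/46993: DF=(1 − 852/46993·(0.967200+0.959000+0.940400+0.917900))/(1+852/46993) = 2287/2500 ≈ 0.914800
step 6 [6y] swap r/1=1225/55768: DF=(1 − 1225/55768·(0.967200+0.959000+0.940400+0.917900+0.914800))/(1+1225/55768) = 351/400 ≈ 0.877500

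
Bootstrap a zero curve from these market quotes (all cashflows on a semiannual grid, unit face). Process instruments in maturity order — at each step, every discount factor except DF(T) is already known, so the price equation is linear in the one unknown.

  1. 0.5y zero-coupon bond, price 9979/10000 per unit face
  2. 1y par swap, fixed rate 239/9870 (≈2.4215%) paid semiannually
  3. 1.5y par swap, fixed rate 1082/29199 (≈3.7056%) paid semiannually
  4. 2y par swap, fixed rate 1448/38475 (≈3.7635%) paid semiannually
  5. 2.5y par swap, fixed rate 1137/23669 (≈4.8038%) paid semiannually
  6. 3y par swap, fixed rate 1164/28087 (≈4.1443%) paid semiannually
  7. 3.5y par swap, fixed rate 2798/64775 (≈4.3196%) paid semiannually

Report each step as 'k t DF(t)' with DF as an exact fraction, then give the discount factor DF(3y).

1 1/2 9979/10000
2 1 9761/10000
3 3/2 9459/10000
4 2 2319/2500
5 5/2 8863/10000
6 3 2209/2500
7 7/2 8601/10000
DF(3y) = 2209/2500 ≈ 0.883600

step 1 [0.5y] zero: DF = P = 9979/10000 ≈ 0.997900
step 2 [1y] swap r/2=239/19740: DF=(1 − 239/19740·(0.997900))/(1+239/19740) = 9761/10000 ≈ 0.976100
step 3 [1.5y] swap r/2=541/29199: DF=(1 − 541/29199·(0.997900+0.976100))/(1+541/29199) = 9459/10000 ≈ 0.945900
step 4 [2y] swap r/2=724/38475: DF=(1 − 724/38475·(0.997900+0.976100+0.945900))/(1+724/38475) = 2319/2500 ≈ 0.927600
step 5 [2.5y] swap r/2=1137/47338: DF=(1 − 1137/47338·(0.997900+0.976100+0.945900+0.927600))/(1+1137/47338) = 8863/10000 ≈ 0.886300
step 6 [3y] swap r/2=582/28087: DF=(1 − 582/28087·(0.997900+0.976100+0.945900+0.927600+0.886300))/(1+582/28087) = 2209/2500 ≈ 0.883600
step 7 [3.5y] swap r/2=1399/64775: DF=(1 − 1399/64775·(0.997900+0.976100+0.945900+0.927600+0.886300+0.883600))/(1+1399/64775) = 8601/10000 ≈ 0.860100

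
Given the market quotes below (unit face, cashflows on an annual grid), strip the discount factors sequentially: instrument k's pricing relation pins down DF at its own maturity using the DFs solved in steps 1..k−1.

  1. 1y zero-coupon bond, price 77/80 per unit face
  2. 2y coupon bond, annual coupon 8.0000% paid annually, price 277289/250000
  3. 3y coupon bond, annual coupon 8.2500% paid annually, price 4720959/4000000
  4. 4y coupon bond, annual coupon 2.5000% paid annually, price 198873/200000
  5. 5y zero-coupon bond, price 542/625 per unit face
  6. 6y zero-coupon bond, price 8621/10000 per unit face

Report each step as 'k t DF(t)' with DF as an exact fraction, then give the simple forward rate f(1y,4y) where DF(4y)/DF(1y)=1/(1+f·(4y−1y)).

step 1 [1y] zero: DF = P = 77/80 ≈ 0.962500
step 2 [2y] bond c/1=2/25: DF=(277289/250000 − 2/25·(0.962500))/(1+2/25) = 9557/10000 ≈ 0.955700
step 3 [3y] bond c/1=33/400: DF=(4720959/4000000 − 33/400·(0.962500+0.955700))/(1+33/400) = 9441/10000 ≈ 0.944100
step 4 [4y] bond c/1=1/40: DF=(198873/200000 − 1/40·(0.962500+0.955700+0.944100))/(1+1/40) = 9003/10000 ≈ 0.900300
step 5 [5y] zero: DF = P = 542/625 ≈ 0.867200
step 6 [6y] zero: DF = P = 8621/10000 ≈ 0.862100

1 1 77/80
2 2 9557/10000
3 3 9441/10000
4 4 9003/10000
5 5 542/625
6 6 8621/10000
f(1y,4y) = ((77/80)/(9003/10000) − 1)/(3) = 622/27009 ≈ 2.3029%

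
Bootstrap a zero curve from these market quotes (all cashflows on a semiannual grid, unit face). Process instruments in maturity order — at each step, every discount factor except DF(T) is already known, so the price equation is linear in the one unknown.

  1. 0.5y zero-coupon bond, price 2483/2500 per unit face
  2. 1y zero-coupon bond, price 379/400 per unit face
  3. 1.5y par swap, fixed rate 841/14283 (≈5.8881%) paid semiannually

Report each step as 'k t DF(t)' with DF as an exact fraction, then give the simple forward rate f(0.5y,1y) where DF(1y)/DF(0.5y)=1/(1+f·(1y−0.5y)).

step 1 [0.5y] zero: DF = P = 2483/2500 ≈ 0.993200
step 2 [1y] zero: DF = P = 379/400 ≈ 0.947500
step 3 [1.5y] swap r/2=841/28566: DF=(1 − 841/28566·(0.993200+0.947500))/(1+841/28566) = 9159/10000 ≈ 0.915900

1 1/2 2483/2500
2 1 379/400
3 3/2 9159/10000
f(0.5y,1y) = ((2483/2500)/(379/400) − 1)/(1/2) = 914/9475 ≈ 9.6464%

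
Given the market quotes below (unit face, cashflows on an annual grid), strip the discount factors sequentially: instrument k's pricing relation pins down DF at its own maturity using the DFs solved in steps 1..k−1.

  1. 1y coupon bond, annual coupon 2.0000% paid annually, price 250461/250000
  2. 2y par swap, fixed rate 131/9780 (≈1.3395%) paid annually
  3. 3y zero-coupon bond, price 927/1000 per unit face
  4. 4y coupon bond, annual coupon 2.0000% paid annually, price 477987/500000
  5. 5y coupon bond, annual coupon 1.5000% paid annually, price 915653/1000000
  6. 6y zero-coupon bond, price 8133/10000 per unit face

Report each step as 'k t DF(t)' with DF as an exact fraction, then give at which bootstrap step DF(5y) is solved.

1 1 4911/5000
2 2 4869/5000
3 3 927/1000
4 4 8807/10000
5 5 1693/2000
6 6 8133/10000
DF(5y) is solved at step 5

step 1 [1y] bond c/1=1/50: DF=(250461/250000 − 1/50·(0))/(1+1/50) = 4911/5000 ≈ 0.982200
step 2 [2y] swap r/1=131/9780: DF=(1 − 131/9780·(0.982200))/(1+131/9780) = 4869/5000 ≈ 0.973800
step 3 [3y] zero: DF = P = 927/1000 ≈ 0.927000
step 4 [4y] bond c/1=1/50: DF=(477987/500000 − 1/50·(0.982200+0.973800+0.927000))/(1+1/50) = 8807/10000 ≈ 0.880700
step 5 [5y] bond c/1=3/200: DF=(915653/1000000 − 3/200·(0.982200+0.973800+0.927000+0.880700))/(1+3/200) = 1693/2000 ≈ 0.846500
step 6 [6y] zero: DF = P = 8133/10000 ≈ 0.813300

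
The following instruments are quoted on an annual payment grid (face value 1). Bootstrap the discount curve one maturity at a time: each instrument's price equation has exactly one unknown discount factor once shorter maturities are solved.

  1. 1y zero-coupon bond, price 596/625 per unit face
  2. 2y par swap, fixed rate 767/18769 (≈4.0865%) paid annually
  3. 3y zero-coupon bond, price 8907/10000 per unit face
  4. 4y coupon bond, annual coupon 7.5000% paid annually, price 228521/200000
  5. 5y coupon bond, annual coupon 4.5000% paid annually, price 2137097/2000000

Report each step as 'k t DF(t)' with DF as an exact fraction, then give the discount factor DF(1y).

1 1 596/625
2 2 9233/10000
3 3 8907/10000
4 4 4349/5000
5 5 8659/10000
DF(1y) = 596/625 ≈ 0.953600

step 1 [1y] zero: DF = P = 596/625 ≈ 0.953600
step 2 [2y] swap r/1=767/18769: DF=(1 − 767/18769·(0.953600))/(1+767/18769) = 9233/10000 ≈ 0.923300
step 3 [3y] zero: DF = P = 8907/10000 ≈ 0.890700
step 4 [4y] bond c/1=3/40: DF=(228521/200000 − 3/40·(0.953600+0.923300+0.890700))/(1+3/40) = 4349/5000 ≈ 0.869800
step 5 [5y] bond c/1=9/200: DF=(2137097/2000000 − 9/200·(0.953600+0.923300+0.890700+0.869800))/(1+9/200) = 8659/10000 ≈ 0.865900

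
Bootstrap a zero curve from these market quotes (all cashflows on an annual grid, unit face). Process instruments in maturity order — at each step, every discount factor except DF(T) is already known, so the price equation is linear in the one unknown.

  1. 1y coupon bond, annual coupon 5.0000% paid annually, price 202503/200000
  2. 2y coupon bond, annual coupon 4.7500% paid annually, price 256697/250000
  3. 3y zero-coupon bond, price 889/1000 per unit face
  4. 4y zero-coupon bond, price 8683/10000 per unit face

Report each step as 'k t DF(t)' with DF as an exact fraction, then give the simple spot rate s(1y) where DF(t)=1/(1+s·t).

step 1 [1y] bond c/1=1/20: DF=(202503/200000 − 1/20·(0))/(1+1/20) = 9643/10000 ≈ 0.964300
step 2 [2y] bond c/1=19/400: DF=(256697/250000 − 19/400·(0.964300))/(1+19/400) = 1873/2000 ≈ 0.936500
step 3 [3y] zero: DF = P = 889/1000 ≈ 0.889000
step 4 [4y] zero: DF = P = 8683/10000 ≈ 0.868300

1 1 9643/10000
2 2 1873/2000
3 3 889/1000
4 4 8683/10000
s(1y) = (1/(9643/10000) − 1)/(1) = 357/9643 ≈ 3.7022%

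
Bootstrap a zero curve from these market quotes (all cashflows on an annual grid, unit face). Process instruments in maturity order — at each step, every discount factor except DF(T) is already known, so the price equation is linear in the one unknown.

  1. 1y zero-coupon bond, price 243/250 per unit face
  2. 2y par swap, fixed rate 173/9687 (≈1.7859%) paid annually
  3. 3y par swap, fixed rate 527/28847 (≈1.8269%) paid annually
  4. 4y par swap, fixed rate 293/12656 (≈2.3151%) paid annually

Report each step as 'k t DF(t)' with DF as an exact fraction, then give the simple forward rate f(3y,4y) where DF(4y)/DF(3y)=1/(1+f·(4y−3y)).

step 1 [1y] zero: DF = P = 243/250 ≈ 0.972000
step 2 [2y] swap r/1=173/9687: DF=(1 − 173/9687·(0.972000))/(1+173/9687) = 4827/5000 ≈ 0.965400
step 3 [3y] swap r/1=527/28847: DF=(1 − 527/28847·(0.972000+0.965400))/(1+527/28847) = 9473/10000 ≈ 0.947300
step 4 [4y] swap r/1=293/12656: DF=(1 − 293/12656·(0.972000+0.965400+0.947300))/(1+293/12656) = 9121/10000 ≈ 0.912100

1 1 243/250
2 2 4827/5000
3 3 9473/10000
4 4 9121/10000
f(3y,4y) = ((9473/10000)/(9121/10000) − 1)/(1) = 352/9121 ≈ 3.8592%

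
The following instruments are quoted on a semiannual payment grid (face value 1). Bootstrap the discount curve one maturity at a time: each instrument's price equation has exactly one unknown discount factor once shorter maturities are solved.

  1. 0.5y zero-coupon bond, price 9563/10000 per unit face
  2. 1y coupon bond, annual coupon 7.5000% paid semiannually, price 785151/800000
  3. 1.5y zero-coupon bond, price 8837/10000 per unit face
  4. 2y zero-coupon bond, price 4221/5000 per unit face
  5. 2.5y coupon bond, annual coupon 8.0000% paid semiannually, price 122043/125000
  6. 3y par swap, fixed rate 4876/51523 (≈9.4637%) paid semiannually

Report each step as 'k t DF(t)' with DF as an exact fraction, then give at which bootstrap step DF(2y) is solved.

step 1 [0.5y] zero: DF = P = 9563/10000 ≈ 0.956300
step 2 [1y] bond c/2=3/80: DF=(785151/800000 − 3/80·(0.956300))/(1+3/80) = 4557/5000 ≈ 0.911400
step 3 [1.5y] zero: DF = P = 8837/10000 ≈ 0.883700
step 4 [2y] zero: DF = P = 4221/5000 ≈ 0.844200
step 5 [2.5y] bond c/2=1/25: DF=(122043/125000 − 1/25·(0.956300+0.911400+0.883700+0.844200))/(1+1/25) = 1601/2000 ≈ 0.800500
step 6 [3y] swap r/2=2438/51523: DF=(1 − 2438/51523·(0.956300+0.911400+0.883700+0.844200+0.800500))/(1+2438/51523) = 3781/5000 ≈ 0.756200

1 1/2 9563/10000
2 1 4557/5000
3 3/2 8837/10000
4 2 4221/5000
5 5/2 1601/2000
6 3 3781/5000
DF(2y) is solved at step 4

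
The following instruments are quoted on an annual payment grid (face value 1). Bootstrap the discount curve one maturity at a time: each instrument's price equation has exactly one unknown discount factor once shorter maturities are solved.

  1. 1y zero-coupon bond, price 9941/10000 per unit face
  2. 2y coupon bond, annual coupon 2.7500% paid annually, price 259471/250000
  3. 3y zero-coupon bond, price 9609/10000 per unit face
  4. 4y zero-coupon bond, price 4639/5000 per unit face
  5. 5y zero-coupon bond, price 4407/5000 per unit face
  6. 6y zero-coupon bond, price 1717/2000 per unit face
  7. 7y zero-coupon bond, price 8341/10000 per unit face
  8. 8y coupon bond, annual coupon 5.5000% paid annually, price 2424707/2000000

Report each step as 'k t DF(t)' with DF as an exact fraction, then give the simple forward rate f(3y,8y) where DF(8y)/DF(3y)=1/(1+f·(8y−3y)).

1 1 9941/10000
2 2 1967/2000
3 3 9609/10000
4 4 4639/5000
5 5 4407/5000
6 6 1717/2000
7 7 8341/10000
8 8 4067/5000
f(3y,8y) = ((9609/10000)/(4067/5000) − 1)/(5) = 295/8134 ≈ 3.6268%

step 1 [1y] zero: DF = P = 9941/10000 ≈ 0.994100
step 2 [2y] bond c/1=11/400: DF=(259471/250000 − 11/400·(0.994100))/(1+11/400) = 1967/2000 ≈ 0.983500
step 3 [3y] zero: DF = P = 9609/10000 ≈ 0.960900
step 4 [4y] zero: DF = P = 4639/5000 ≈ 0.927800
step 5 [5y] zero: DF = P = 4407/5000 ≈ 0.881400
step 6 [6y] zero: DF = P = 1717/2000 ≈ 0.858500
step 7 [7y] zero: DF = P = 8341/10000 ≈ 0.834100
step 8 [8y] bond c/1=11/200: DF=(2424707/2000000 − 11/200·(0.994100+0.983500+0.960900+0.927800+0.881400+0.858500+0.834100))/(1+11/200) = 4067/5000 ≈ 0.813400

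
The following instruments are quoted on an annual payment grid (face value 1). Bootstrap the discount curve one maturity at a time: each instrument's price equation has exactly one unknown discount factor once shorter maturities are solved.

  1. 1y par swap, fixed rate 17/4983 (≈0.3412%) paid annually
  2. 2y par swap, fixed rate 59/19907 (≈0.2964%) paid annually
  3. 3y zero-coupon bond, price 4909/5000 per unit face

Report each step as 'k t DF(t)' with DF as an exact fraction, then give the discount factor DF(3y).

1 1 4983/5000
2 2 9941/10000
3 3 4909/5000
DF(3y) = 4909/5000 ≈ 0.981800

step 1 [1y] swap r/1=17/4983: DF=(1 − 17/4983·(0))/(1+17/4983) = 4983/5000 ≈ 0.996600
step 2 [2y] swap r/1=59/19907: DF=(1 − 59/19907·(0.996600))/(1+59/19907) = 9941/10000 ≈ 0.994100
step 3 [3y] zero: DF = P = 4909/5000 ≈ 0.981800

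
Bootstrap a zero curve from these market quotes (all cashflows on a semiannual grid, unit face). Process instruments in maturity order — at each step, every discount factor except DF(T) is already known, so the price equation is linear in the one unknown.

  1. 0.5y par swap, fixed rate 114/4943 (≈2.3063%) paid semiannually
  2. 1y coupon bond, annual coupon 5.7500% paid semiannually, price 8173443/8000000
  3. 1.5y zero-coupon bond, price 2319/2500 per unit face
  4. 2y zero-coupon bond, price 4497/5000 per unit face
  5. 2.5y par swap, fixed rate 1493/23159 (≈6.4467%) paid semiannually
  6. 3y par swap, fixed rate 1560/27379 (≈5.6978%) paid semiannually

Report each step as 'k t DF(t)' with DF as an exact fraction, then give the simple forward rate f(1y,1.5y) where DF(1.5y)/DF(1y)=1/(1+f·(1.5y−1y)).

1 1/2 4943/5000
2 1 1931/2000
3 3/2 2319/2500
4 2 4497/5000
5 5/2 8507/10000
6 3 211/250
f(1y,1.5y) = ((1931/2000)/(2319/2500) − 1)/(1/2) = 379/4638 ≈ 8.1716%

step 1 [0.5y] swap r/2=57/4943: DF=(1 − 57/4943·(0))/(1+57/4943) = 4943/5000 ≈ 0.988600
step 2 [1y] bond c/2=23/800: DF=(8173443/8000000 − 23/800·(0.988600))/(1+23/800) = 1931/2000 ≈ 0.965500
step 3 [1.5y] zero: DF = P = 2319/2500 ≈ 0.927600
step 4 [2y] zero: DF = P = 4497/5000 ≈ 0.899400
step 5 [2.5y] swap r/2=1493/46318: DF=(1 − 1493/46318·(0.988600+0.965500+0.927600+0.899400))/(1+1493/46318) = 8507/10000 ≈ 0.850700
step 6 [3y] swap r/2=780/27379: DF=(1 − 780/27379·(0.988600+0.965500+0.927600+0.899400+0.850700))/(1+780/27379) = 211/250 ≈ 0.844000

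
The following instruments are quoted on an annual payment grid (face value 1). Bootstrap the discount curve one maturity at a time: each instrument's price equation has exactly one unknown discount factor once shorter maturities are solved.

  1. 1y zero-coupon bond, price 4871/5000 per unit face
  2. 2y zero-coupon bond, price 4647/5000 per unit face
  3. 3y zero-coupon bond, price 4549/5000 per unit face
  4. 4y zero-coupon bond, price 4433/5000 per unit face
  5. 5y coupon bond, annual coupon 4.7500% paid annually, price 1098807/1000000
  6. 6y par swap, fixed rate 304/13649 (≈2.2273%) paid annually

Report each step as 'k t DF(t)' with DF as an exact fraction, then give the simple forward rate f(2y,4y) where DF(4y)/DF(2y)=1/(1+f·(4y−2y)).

1 1 4871/5000
2 2 4647/5000
3 3 4549/5000
4 4 4433/5000
5 5 2203/2500
6 6 549/625
f(2y,4y) = ((4647/5000)/(4433/5000) − 1)/(2) = 107/4433 ≈ 2.4137%

step 1 [1y] zero: DF = P = 4871/5000 ≈ 0.974200
step 2 [2y] zero: DF = P = 4647/5000 ≈ 0.929400
step 3 [3y] zero: DF = P = 4549/5000 ≈ 0.909800
step 4 [4y] zero: DF = P = 4433/5000 ≈ 0.886600
step 5 [5y] bond c/1=19/400: DF=(1098807/1000000 − 19/400·(0.974200+0.929400+0.909800+0.886600))/(1+19/400) = 2203/2500 ≈ 0.881200
step 6 [6y] swap r/1=304/13649: DF=(1 − 304/13649·(0.974200+0.929400+0.909800+0.886600+0.881200))/(1+304/13649) = 549/625 ≈ 0.878400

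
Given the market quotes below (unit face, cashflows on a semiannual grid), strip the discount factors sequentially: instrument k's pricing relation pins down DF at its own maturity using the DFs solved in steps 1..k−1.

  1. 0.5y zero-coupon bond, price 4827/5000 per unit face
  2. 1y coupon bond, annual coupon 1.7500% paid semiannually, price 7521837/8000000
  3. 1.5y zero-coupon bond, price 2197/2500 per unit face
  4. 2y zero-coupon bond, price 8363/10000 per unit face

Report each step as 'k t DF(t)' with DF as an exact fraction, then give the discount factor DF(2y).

step 1 [0.5y] zero: DF = P = 4827/5000 ≈ 0.965400
step 2 [1y] bond c/2=7/800: DF=(7521837/8000000 − 7/800·(0.965400))/(1+7/800) = 9237/10000 ≈ 0.923700
step 3 [1.5y] zero: DF = P = 2197/2500 ≈ 0.878800
step 4 [2y] zero: DF = P = 8363/10000 ≈ 0.836300

1 1/2 4827/5000
2 1 9237/10000
3 3/2 2197/2500
4 2 8363/10000
DF(2y) = 8363/10000 ≈ 0.836300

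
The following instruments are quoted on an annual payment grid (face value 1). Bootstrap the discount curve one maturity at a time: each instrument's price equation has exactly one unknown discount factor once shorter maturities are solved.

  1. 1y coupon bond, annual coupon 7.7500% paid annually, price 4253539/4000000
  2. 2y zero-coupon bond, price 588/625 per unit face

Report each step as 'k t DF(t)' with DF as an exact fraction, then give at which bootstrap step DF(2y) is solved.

1 1 9869/10000
2 2 588/625
DF(2y) is solved at step 2

step 1 [1y] bond c/1=31/400: DF=(4253539/4000000 − 31/400·(0))/(1+31/400) = 9869/10000 ≈ 0.986900
step 2 [2y] zero: DF = P = 588/625 ≈ 0.940800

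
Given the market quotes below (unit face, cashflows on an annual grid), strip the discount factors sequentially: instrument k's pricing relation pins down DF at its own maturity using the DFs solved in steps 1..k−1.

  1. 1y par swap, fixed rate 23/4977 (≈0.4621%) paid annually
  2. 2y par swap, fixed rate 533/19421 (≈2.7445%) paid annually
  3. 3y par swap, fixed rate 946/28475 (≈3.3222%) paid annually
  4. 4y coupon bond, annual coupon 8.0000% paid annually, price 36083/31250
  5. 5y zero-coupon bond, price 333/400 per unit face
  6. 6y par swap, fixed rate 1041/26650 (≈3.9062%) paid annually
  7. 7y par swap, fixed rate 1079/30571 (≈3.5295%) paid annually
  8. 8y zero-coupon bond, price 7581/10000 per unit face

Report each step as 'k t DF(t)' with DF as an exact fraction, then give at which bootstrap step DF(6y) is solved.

1 1 4977/5000
2 2 9467/10000
3 3 4527/5000
4 4 4291/5000
5 5 333/400
6 6 3959/5000
7 7 3921/5000
8 8 7581/10000
DF(6y) is solved at step 6

step 1 [1y] swap r/1=23/4977: DF=(1 − 23/4977·(0))/(1+23/4977) = 4977/5000 ≈ 0.995400
step 2 [2y] swap r/1=533/19421: DF=(1 − 533/19421·(0.995400))/(1+533/19421) = 9467/10000 ≈ 0.946700
step 3 [3y] swap r/1=946/28475: DF=(1 − 946/28475·(0.995400+0.946700))/(1+946/28475) = 4527/5000 ≈ 0.905400
step 4 [4y] bond c/1=2/25: DF=(36083/31250 − 2/25·(0.995400+0.946700+0.905400))/(1+2/25) = 4291/5000 ≈ 0.858200
step 5 [5y] zero: DF = P = 333/400 ≈ 0.832500
step 6 [6y] swap r/1=1041/26650: DF=(1 − 1041/26650·(0.995400+0.946700+0.905400+0.858200+0.832500))/(1+1041/26650) = 3959/5000 ≈ 0.791800
step 7 [7y] swap r/1=1079/30571: DF=(1 − 1079/30571·(0.995400+0.946700+0.905400+0.858200+0.832500+0.791800))/(1+1079/30571) = 3921/5000 ≈ 0.784200
step 8 [8y] zero: DF = P = 7581/10000 ≈ 0.758100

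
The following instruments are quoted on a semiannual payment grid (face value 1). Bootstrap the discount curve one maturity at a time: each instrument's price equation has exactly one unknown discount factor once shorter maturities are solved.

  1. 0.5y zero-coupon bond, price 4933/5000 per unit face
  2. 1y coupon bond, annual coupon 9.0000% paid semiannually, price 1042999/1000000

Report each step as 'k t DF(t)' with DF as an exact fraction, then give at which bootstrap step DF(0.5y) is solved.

step 1 [0.5y] zero: DF = P = 4933/5000 ≈ 0.986600
step 2 [1y] bond c/2=9/200: DF=(1042999/1000000 − 9/200·(0.986600))/(1+9/200) = 2389/2500 ≈ 0.955600

1 1/2 4933/5000
2 1 2389/2500
DF(0.5y) is solved at step 1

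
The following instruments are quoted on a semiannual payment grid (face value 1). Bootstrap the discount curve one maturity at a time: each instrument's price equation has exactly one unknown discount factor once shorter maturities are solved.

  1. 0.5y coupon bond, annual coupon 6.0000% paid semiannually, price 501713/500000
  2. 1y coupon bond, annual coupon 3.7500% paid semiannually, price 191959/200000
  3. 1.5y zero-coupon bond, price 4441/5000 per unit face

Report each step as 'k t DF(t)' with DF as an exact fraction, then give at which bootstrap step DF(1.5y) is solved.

1 1/2 4871/5000
2 1 4621/5000
3 3/2 4441/5000
DF(1.5y) is solved at step 3

step 1 [0.5y] bond c/2=3/100: DF=(501713/500000 − 3/100·(0))/(1+3/100) = 4871/5000 ≈ 0.974200
step 2 [1y] bond c/2=3/160: DF=(191959/200000 − 3/160·(0.974200))/(1+3/160) = 4621/5000 ≈ 0.924200
step 3 [1.5y] zero: DF = P = 4441/5000 ≈ 0.888200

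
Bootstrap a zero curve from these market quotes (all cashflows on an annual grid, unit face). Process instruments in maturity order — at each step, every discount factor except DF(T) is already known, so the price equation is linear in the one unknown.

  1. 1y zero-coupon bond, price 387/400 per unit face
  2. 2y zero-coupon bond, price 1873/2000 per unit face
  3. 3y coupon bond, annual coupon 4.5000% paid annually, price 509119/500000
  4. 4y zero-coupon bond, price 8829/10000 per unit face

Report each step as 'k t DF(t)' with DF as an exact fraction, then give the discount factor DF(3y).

1 1 387/400
2 2 1873/2000
3 3 2231/2500
4 4 8829/10000
DF(3y) = 2231/2500 ≈ 0.892400

step 1 [1y] zero: DF = P = 387/400 ≈ 0.967500
step 2 [2y] zero: DF = P = 1873/2000 ≈ 0.936500
step 3 [3y] bond c/1=9/200: DF=(509119/500000 − 9/200·(0.967500+0.936500))/(1+9/200) = 2231/2500 ≈ 0.892400
step 4 [4y] zero: DF = P = 8829/10000 ≈ 0.882900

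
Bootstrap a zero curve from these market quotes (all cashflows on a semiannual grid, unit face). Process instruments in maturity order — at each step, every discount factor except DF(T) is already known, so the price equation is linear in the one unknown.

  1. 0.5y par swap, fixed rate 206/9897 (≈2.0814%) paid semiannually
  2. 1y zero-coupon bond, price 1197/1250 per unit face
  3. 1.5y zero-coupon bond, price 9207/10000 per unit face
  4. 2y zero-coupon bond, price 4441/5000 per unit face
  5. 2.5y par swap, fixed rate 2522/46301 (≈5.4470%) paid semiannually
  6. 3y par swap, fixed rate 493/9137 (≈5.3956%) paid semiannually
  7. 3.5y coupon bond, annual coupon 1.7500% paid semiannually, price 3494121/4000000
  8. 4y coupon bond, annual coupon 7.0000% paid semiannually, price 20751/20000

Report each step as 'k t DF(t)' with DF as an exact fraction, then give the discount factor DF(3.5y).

step 1 [0.5y] swap r/2=103/9897: DF=(1 − 103/9897·(0))/(1+103/9897) = 9897/10000 ≈ 0.989700
step 2 [1y] zero: DF = P = 1197/1250 ≈ 0.957600
step 3 [1.5y] zero: DF = P = 9207/10000 ≈ 0.920700
step 4 [2y] zero: DF = P = 4441/5000 ≈ 0.888200
step 5 [2.5y] swap r/2=1261/46301: DF=(1 − 1261/46301·(0.989700+0.957600+0.920700+0.888200))/(1+1261/46301) = 8739/10000 ≈ 0.873900
step 6 [3y] swap r/2=493/18274: DF=(1 − 493/18274·(0.989700+0.957600+0.920700+0.888200+0.873900))/(1+493/18274) = 8521/10000 ≈ 0.852100
step 7 [3.5y] bond c/2=7/800: DF=(3494121/4000000 − 7/800·(0.989700+0.957600+0.920700+0.888200+0.873900+0.852100))/(1+7/800) = 1023/1250 ≈ 0.818400
step 8 [4y] bond c/2=7/200: DF=(20751/20000 − 7/200·(0.989700+0.957600+0.920700+0.888200+0.873900+0.852100+0.818400))/(1+7/200) = 3947/5000 ≈ 0.789400

1 1/2 9897/10000
2 1 1197/1250
3 3/2 9207/10000
4 2 4441/5000
5 5/2 8739/10000
6 3 8521/10000
7 7/2 1023/1250
8 4 3947/5000
DF(3.5y) = 1023/1250 ≈ 0.818400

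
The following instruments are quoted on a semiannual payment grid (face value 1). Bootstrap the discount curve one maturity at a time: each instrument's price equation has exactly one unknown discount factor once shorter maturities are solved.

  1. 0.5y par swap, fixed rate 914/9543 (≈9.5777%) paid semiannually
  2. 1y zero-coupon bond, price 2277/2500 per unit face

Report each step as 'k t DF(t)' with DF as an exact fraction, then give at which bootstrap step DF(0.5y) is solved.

1 1/2 9543/10000
2 1 2277/2500
DF(0.5y) is solved at step 1

step 1 [0.5y] swap r/2=457/9543: DF=(1 − 457/9543·(0))/(1+457/9543) = 9543/10000 ≈ 0.954300
step 2 [1y] zero: DF = P = 2277/2500 ≈ 0.910800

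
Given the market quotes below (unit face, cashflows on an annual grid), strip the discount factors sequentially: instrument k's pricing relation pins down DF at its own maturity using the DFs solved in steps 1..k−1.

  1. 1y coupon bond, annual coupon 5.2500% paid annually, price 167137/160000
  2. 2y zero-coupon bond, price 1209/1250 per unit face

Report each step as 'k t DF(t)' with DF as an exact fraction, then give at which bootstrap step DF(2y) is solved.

step 1 [1y] bond c/1=21/400: DF=(167137/160000 − 21/400·(0))/(1+21/400) = 397/400 ≈ 0.992500
step 2 [2y] zero: DF = P = 1209/1250 ≈ 0.967200

1 1 397/400
2 2 1209/1250
DF(2y) is solved at step 2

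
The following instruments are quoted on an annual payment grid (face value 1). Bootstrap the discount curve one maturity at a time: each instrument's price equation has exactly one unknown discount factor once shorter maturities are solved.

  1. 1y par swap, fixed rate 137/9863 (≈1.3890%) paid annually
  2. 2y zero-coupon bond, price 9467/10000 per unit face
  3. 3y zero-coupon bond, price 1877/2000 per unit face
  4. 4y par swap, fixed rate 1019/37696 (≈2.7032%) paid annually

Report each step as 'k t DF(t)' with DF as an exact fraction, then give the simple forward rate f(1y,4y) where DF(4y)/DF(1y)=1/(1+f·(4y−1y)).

1 1 9863/10000
2 2 9467/10000
3 3 1877/2000
4 4 8981/10000
f(1y,4y) = ((9863/10000)/(8981/10000) − 1)/(3) = 42/1283 ≈ 3.2736%

step 1 [1y] swap r/1=137/9863: DF=(1 − 137/9863·(0))/(1+137/9863) = 9863/10000 ≈ 0.986300
step 2 [2y] zero: DF = P = 9467/10000 ≈ 0.946700
step 3 [3y] zero: DF = P = 1877/2000 ≈ 0.938500
step 4 [4y] swap r/1=1019/37696: DF=(1 − 1019/37696·(0.986300+0.946700+0.938500))/(1+1019/37696) = 8981/10000 ≈ 0.898100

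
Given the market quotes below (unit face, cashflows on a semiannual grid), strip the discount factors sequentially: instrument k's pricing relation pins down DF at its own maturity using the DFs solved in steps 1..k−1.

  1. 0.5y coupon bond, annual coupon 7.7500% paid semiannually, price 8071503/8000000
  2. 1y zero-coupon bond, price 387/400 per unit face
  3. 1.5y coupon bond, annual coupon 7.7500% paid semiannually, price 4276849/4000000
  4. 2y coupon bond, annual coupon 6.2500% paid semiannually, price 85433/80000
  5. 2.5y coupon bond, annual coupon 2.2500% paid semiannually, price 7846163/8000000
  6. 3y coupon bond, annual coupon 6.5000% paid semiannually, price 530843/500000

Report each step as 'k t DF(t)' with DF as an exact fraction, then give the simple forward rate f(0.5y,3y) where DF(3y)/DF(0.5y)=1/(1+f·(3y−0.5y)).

step 1 [0.5y] bond c/2=31/800: DF=(8071503/8000000 − 31/800·(0))/(1+31/800) = 9713/10000 ≈ 0.971300
step 2 [1y] zero: DF = P = 387/400 ≈ 0.967500
step 3 [1.5y] bond c/2=31/800: DF=(4276849/4000000 − 31/800·(0.971300+0.967500))/(1+31/800) = 957/1000 ≈ 0.957000
step 4 [2y] bond c/2=1/32: DF=(85433/80000 − 1/32·(0.971300+0.967500+0.957000))/(1+1/32) = 4739/5000 ≈ 0.947800
step 5 [2.5y] bond c/2=9/800: DF=(7846163/8000000 − 9/800·(0.971300+0.967500+0.957000+0.947800))/(1+9/800) = 9271/10000 ≈ 0.927100
step 6 [3y] bond c/2=13/400: DF=(530843/500000 − 13/400·(0.971300+0.967500+0.957000+0.947800+0.927100))/(1+13/400) = 8781/10000 ≈ 0.878100

1 1/2 9713/10000
2 1 387/400
3 3/2 957/1000
4 2 4739/5000
5 5/2 9271/10000
6 3 8781/10000
f(0.5y,3y) = ((9713/10000)/(8781/10000) − 1)/(5/2) = 1864/43905 ≈ 4.2455%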